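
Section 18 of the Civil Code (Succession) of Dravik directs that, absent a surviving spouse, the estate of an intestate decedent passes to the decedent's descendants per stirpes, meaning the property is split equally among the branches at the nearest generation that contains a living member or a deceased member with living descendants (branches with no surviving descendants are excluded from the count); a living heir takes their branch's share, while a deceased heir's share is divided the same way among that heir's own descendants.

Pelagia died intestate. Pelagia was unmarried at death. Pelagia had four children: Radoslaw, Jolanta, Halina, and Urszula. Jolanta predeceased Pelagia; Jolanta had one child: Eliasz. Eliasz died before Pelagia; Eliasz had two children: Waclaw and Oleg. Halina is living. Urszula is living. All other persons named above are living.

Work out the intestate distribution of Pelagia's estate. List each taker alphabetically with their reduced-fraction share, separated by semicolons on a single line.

Halina 1/4; Oleg 1/8; Radoslaw 1/4; Urszula 1/4; Waclaw 1/8

There is no surviving spouse, so the entire estate passes to Pelagia's descendants per stirpes.
The estate is divided into 4 equal shares of 1/4 among Radoslaw, Jolanta, Halina, Urszula.
Radoslaw is living and takes 1/4.
Jolanta predeceased; the 1/4 allotted to Jolanta's branch passes to Jolanta's issue by representation.
Eliasz's line is the sole branch at this level, so the full 1/4 passes to Eliasz's issue by representation.
The 1/4 is divided into 2 equal shares of 1/8 among Waclaw, Oleg.
Waclaw is living and takes 1/8.
Oleg is living and takes 1/8.
Halina is living and takes 1/4.
Urszula is living and takes 1/4.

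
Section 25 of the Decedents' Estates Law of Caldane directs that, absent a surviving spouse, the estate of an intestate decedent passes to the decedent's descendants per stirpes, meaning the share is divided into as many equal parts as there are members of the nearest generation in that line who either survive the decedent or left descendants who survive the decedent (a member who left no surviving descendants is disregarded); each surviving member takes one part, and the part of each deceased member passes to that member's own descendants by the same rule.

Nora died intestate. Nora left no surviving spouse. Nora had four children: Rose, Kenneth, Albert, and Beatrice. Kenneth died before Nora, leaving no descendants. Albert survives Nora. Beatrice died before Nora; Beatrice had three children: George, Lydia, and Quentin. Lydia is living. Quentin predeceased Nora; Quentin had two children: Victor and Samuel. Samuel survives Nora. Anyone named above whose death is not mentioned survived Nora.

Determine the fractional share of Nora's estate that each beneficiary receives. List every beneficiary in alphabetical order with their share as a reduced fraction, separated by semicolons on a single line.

There is no surviving spouse, so the entire estate passes to Nora's descendants per stirpes.
Kenneth left no surviving issue, so that branch lapses and is disregarded.
The estate is divided into 3 equal shares of 1/3 among Rose, Albert, Beatrice.
Rose is living and takes 1/3.
Albert is living and takes 1/3.
Beatrice predeceased; the 1/3 allotted to Beatrice's branch passes to Beatrice's issue by representation.
The 1/3 is divided into 3 equal shares of 1/9 among George, Lydia, Quentin.
George is living and takes 1/9.
Lydia is living and takes 1/9.
Quentin predeceased; the 1/9 allotted to Quentin's branch passes to Quentin's issue by representation.
The 1/9 is divided into 2 equal shares of 1/18 among Victor, Samuel.
Victor is living and takes 1/18.
Samuel is living and takes 1/18.

Albert 1/3; George 1/9; Lydia 1/9; Rose 1/3; Samuel 1/18; Victor 1/18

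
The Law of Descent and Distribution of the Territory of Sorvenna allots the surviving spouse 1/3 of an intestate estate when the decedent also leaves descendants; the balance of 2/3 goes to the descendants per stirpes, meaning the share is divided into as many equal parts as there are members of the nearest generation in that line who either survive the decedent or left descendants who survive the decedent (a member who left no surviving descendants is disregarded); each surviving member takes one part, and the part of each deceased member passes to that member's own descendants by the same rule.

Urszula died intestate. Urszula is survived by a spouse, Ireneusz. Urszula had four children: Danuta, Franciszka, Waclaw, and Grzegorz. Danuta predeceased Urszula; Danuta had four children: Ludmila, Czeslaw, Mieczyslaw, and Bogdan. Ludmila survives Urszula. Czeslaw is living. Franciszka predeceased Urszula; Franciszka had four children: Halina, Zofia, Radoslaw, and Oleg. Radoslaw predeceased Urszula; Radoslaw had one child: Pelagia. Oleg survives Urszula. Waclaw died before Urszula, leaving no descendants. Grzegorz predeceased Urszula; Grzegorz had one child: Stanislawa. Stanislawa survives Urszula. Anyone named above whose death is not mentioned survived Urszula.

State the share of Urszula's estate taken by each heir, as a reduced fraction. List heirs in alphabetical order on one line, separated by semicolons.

Ireneusz, as surviving spouse, takes 1/3.
The remaining 2/3 passes to Urszula's descendants per stirpes.
Waclaw left no surviving issue, so that branch lapses and is disregarded.
The 2/3 is divided into 3 equal shares of 2/9 among Danuta, Franciszka, Grzegorz.
Danuta predeceased; the 2/9 allotted to Danuta's branch passes to Danuta's issue by representation.
The 2/9 is divided into 4 equal shares of 1/18 among Ludmila, Czeslaw, Mieczyslaw, Bogdan.
Ludmila is living and takes 1/18.
Czeslaw is living and takes 1/18.
Mieczyslaw is living and takes 1/18.
Bogdan is living and takes 1/18.
Franciszka predeceased; the 2/9 allotted to Franciszka's branch passes to Franciszka's issue by representation.
The 2/9 is divided into 4 equal shares of 1/18 among Halina, Zofia, Radoslaw, Oleg.
Halina is living and takes 1/18.
Zofia is living and takes 1/18.
Radoslaw predeceased; the 1/18 allotted to Radoslaw's branch passes to Radoslaw's issue by representation.
Pelagia is the sole taker at this level and receives the full 1/18.
Oleg is living and takes 1/18.
Grzegorz predeceased; the 2/9 allotted to Grzegorz's branch passes to Grzegorz's issue by representation.
Stanislawa is the sole taker at this level and receives the full 2/9.

Bogdan 1/18; Czeslaw 1/18; Halina 1/18; Ireneusz 1/3; Ludmila 1/18; Mieczyslaw 1/18; Oleg 1/18; Pelagia 1/18; Stanislawa 2/9; Zofia 1/18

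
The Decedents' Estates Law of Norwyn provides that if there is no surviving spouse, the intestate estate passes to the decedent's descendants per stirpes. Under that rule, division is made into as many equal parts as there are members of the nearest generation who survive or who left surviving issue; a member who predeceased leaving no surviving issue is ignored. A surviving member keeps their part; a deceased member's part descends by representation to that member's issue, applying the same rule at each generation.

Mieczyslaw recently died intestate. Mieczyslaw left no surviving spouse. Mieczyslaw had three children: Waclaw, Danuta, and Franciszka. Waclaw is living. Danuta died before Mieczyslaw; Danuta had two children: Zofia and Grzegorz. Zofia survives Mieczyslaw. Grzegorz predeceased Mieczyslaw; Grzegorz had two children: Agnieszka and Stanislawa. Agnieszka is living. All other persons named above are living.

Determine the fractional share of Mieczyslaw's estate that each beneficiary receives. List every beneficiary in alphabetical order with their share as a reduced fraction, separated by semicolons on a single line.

Agnieszka 1/12; Franciszka 1/3; Stanislawa 1/12; Waclaw 1/3; Zofia 1/6

There is no surviving spouse, so the entire estate passes to Mieczyslaw's descendants per stirpes.
The estate is divided into 3 equal shares of 1/3 among Waclaw, Danuta, Franciszka.
Waclaw is living and takes 1/3.
Danuta predeceased; the 1/3 allotted to Danuta's branch passes to Danuta's issue by representation.
The 1/3 is divided into 2 equal shares of 1/6 among Zofia, Grzegorz.
Zofia is living and takes 1/6.
Grzegorz predeceased; the 1/6 allotted to Grzegorz's branch passes to Grzegorz's issue by representation.
The 1/6 is divided into 2 equal shares of 1/12 among Agnieszka, Stanislawa.
Agnieszka is living and takes 1/12.
Stanislawa is living and takes 1/12.
Franciszka is living and takes 1/3.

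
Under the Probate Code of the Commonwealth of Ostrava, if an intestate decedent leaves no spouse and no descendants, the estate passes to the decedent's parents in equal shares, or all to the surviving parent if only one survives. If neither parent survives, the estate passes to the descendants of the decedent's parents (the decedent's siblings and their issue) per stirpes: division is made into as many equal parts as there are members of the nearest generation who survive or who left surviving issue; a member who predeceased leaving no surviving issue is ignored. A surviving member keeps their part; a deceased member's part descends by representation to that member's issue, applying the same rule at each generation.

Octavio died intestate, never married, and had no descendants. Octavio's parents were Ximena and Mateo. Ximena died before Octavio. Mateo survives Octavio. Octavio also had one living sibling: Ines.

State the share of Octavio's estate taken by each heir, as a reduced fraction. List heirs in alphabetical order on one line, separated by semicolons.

Mateo 1

Only one parent, Mateo, survives, so Mateo takes the entire estate. The siblings take nothing because a surviving parent has priority.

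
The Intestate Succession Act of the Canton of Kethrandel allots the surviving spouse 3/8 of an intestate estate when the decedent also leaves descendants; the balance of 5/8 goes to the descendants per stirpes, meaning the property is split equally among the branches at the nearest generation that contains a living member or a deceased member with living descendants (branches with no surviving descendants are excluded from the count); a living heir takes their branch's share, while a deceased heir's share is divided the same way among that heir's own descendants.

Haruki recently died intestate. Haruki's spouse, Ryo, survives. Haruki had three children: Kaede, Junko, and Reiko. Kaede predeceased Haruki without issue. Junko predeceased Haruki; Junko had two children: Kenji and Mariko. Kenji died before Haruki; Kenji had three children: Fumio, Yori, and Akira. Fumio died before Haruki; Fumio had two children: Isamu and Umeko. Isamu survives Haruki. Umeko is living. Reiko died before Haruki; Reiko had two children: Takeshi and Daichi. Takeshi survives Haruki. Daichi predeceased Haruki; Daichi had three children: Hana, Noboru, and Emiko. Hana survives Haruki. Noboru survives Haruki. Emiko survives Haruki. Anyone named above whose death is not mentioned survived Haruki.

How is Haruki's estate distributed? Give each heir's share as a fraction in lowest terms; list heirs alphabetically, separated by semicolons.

Akira 5/96; Emiko 5/96; Hana 5/96; Isamu 5/192; Mariko 5/32; Noboru 5/96; Ryo 3/8; Takeshi 5/32; Umeko 5/192; Yori 5/96

Ryo, as surviving spouse, takes 3/8.
The remaining 5/8 passes to Haruki's descendants per stirpes.
Kaede left no surviving issue, so that branch lapses and is disregarded.
The 5/8 is divided into 2 equal shares of 5/16 among Junko, Reiko.
Junko predeceased; the 5/16 allotted to Junko's branch passes to Junko's issue by representation.
The 5/16 is divided into 2 equal shares of 5/32 among Kenji, Mariko.
Kenji predeceased; the 5/32 allotted to Kenji's branch passes to Kenji's issue by representation.
The 5/32 is divided into 3 equal shares of 5/96 among Fumio, Yori, Akira.
Fumio predeceased; the 5/96 allotted to Fumio's branch passes to Fumio's issue by representation.
The 5/96 is divided into 2 equal shares of 5/192 among Isamu, Umeko.
Isamu is living and takes 5/192.
Umeko is living and takes 5/192.
Yori is living and takes 5/96.
Akira is living and takes 5/96.
Mariko is living and takes 5/32.
Reiko predeceased; the 5/16 allotted to Reiko's branch passes to Reiko's issue by representation.
The 5/16 is divided into 2 equal shares of 5/32 among Takeshi, Daichi.
Takeshi is living and takes 5/32.
Daichi predeceased; the 5/32 allotted to Daichi's branch passes to Daichi's issue by representation.
The 5/32 is divided into 3 equal shares of 5/96 among Hana, Noboru, Emiko.
Hana is living and takes 5/96.
Noboru is living and takes 5/96.
Emiko is living and takes 5/96.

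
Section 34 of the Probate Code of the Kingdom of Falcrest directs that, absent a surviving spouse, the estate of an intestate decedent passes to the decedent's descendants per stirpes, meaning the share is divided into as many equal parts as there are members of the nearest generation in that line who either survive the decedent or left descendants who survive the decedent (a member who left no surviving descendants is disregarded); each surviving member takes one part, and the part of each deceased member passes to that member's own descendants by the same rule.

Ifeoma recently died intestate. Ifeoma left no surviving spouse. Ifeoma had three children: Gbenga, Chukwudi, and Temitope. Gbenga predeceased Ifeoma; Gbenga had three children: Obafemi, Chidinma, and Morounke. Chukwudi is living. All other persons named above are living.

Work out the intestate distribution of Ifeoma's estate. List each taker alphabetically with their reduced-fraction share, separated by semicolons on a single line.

There is no surviving spouse, so the entire estate passes to Ifeoma's descendants per stirpes.
The estate is divided into 3 equal shares of 1/3 among Gbenga, Chukwudi, Temitope.
Gbenga predeceased; the 1/3 allotted to Gbenga's branch passes to Gbenga's issue by representation.
The 1/3 is divided into 3 equal shares of 1/9 among Obafemi, Chidinma, Morounke.
Obafemi is living and takes 1/9.
Chidinma is living and takes 1/9.
Morounke is living and takes 1/9.
Chukwudi is living and takes 1/3.
Temitope is living and takes 1/3.

Chidinma 1/9; Chukwudi 1/3; Morounke 1/9; Obafemi 1/9; Temitope 1/3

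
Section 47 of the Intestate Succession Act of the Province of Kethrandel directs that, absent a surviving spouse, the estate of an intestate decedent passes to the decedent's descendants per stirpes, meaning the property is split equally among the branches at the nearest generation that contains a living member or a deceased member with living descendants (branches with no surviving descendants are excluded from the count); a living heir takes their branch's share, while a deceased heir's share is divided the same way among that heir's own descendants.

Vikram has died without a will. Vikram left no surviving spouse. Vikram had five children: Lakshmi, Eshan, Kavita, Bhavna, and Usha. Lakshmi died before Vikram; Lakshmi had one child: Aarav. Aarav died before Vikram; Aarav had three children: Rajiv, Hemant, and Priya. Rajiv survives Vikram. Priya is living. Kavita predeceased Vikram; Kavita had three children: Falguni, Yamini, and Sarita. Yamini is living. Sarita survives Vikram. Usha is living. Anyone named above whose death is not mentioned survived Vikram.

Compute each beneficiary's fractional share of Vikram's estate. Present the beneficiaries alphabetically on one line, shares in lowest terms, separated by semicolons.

Bhavna 1/5; Eshan 1/5; Falguni 1/15; Hemant 1/15; Priya 1/15; Rajiv 1/15; Sarita 1/15; Usha 1/5; Yamini 1/15

There is no surviving spouse, so the entire estate passes to Vikram's descendants per stirpes.
The estate is divided into 5 equal shares of 1/5 among Lakshmi, Eshan, Kavita, Bhavna, Usha.
Lakshmi predeceased; the 1/5 allotted to Lakshmi's branch passes to Lakshmi's issue by representation.
Aarav's line is the sole branch at this level, so the full 1/5 passes to Aarav's issue by representation.
The 1/5 is divided into 3 equal shares of 1/15 among Rajiv, Hemant, Priya.
Rajiv is living and takes 1/15.
Hemant is living and takes 1/15.
Priya is living and takes 1/15.
Eshan is living and takes 1/5.
Kavita predeceased; the 1/5 allotted to Kavita's branch passes to Kavita's issue by representation.
The 1/5 is divided into 3 equal shares of 1/15 among Falguni, Yamini, Sarita.
Falguni is living and takes 1/15.
Yamini is living and takes 1/15.
Sarita is living and takes 1/15.
Bhavna is living and takes 1/5.
Usha is living and takes 1/5.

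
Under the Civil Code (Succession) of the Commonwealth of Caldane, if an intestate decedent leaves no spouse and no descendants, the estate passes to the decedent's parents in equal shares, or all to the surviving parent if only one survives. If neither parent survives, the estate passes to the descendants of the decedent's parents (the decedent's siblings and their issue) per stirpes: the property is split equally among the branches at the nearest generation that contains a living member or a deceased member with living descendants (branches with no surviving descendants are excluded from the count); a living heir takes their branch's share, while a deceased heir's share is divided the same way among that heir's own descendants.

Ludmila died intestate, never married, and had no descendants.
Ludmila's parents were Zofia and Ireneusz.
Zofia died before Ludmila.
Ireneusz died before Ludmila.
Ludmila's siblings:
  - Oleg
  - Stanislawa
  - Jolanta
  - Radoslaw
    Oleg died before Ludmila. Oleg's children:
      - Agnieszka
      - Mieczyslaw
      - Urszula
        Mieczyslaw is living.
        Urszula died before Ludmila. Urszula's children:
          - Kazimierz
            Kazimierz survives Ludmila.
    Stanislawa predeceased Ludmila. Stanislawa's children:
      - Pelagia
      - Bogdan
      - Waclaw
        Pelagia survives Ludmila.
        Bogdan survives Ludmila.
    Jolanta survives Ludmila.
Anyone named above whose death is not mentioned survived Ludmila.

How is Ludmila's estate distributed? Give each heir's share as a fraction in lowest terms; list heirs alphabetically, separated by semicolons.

Neither parent survives and there are no descendants, so the estate passes to Ludmila's siblings and their issue per stirpes.
The estate is divided into 4 equal shares of 1/4 among Oleg, Stanislawa, Jolanta, Radoslaw.
Oleg predeceased; the 1/4 allotted to Oleg's branch passes to Oleg's issue by representation.
The 1/4 is divided into 3 equal shares of 1/12 among Agnieszka, Mieczyslaw, Urszula.
Agnieszka is living and takes 1/12.
Mieczyslaw is living and takes 1/12.
Urszula predeceased; the 1/12 allotted to Urszula's branch passes to Urszula's issue by representation.
Kazimierz is the sole taker at this level and receives the full 1/12.
Stanislawa predeceased; the 1/4 allotted to Stanislawa's branch passes to Stanislawa's issue by representation.
The 1/4 is divided into 3 equal shares of 1/12 among Pelagia, Bogdan, Waclaw.
Pelagia is living and takes 1/12.
Bogdan is living and takes 1/12.
Waclaw is living and takes 1/12.
Jolanta is living and takes 1/4.
Radoslaw is living and takes 1/4.

Agnieszka 1/12; Bogdan 1/12; Jolanta 1/4; Kazimierz 1/12; Mieczyslaw 1/12; Pelagia 1/12; Radoslaw 1/4; Waclaw 1/12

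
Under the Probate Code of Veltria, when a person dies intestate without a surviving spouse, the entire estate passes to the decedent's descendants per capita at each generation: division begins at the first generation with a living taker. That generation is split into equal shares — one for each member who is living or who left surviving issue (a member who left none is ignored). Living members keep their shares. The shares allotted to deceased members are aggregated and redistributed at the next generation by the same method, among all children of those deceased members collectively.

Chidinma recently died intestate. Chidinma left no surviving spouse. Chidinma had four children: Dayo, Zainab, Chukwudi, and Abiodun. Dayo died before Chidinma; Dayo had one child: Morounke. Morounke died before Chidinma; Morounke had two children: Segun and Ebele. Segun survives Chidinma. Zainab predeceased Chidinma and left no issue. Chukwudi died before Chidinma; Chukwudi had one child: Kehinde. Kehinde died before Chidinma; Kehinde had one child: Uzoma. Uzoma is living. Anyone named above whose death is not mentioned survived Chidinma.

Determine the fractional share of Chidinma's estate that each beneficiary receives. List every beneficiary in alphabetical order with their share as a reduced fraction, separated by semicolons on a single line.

There is no surviving spouse, so the entire estate passes to Chidinma's descendants per capita at each generation.
At generation 1 (Dayo, Chukwudi, Abiodun) there are 3 shares of (1)/3 = 1/3 each.
Living: Abiodun — each takes 1/3.
Deceased: Dayo and Chukwudi. Their combined 2/3 is pooled and carried to generation 2.
At generation 2 (Morounke, Kehinde) there are 2 shares of (2/3)/2 = 1/3 each.
Deceased: Morounke and Kehinde. Their combined 2/3 is pooled and carried to generation 3.
At generation 3 (Segun, Ebele, Uzoma) there are 3 shares of (2/3)/3 = 2/9 each.
Living: Segun, Ebele, and Uzoma — each takes 2/9.

Abiodun 1/3; Ebele 2/9; Segun 2/9; Uzoma 2/9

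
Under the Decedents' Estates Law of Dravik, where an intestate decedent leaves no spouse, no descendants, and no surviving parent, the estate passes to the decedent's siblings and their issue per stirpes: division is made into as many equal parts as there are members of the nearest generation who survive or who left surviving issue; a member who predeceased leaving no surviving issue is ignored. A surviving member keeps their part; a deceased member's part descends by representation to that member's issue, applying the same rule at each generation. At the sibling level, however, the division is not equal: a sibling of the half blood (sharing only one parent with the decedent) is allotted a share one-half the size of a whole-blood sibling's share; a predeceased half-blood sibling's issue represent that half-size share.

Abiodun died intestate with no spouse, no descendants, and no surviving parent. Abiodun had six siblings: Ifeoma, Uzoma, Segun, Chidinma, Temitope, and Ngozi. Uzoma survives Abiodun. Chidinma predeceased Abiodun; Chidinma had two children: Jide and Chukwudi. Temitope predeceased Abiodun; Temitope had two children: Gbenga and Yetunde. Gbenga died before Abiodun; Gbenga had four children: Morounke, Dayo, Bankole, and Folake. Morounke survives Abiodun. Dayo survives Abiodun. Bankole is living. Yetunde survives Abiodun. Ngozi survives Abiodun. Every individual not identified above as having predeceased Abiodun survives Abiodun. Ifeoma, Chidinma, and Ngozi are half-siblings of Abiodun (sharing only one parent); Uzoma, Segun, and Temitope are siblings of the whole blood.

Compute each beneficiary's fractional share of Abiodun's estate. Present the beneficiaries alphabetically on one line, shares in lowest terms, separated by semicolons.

Bankole 1/36; Chukwudi 1/18; Dayo 1/36; Folake 1/36; Ifeoma 1/9; Jide 1/18; Morounke 1/36; Ngozi 1/9; Segun 2/9; Uzoma 2/9; Yetunde 1/9

No spouse, descendants, or parent survives, so the estate passes to Abiodun's siblings per stirpes.
Half-blood siblings count for one-half the weight of whole-blood siblings at the initial division.
Dividing 1 in proportion to weights (total weight 9/2): Ifeoma (weight 1/2) → 1/9; Uzoma (weight 1) → 2/9; Segun (weight 1) → 2/9; Chidinma (weight 1/2) → 1/9; Temitope (weight 1) → 2/9; Ngozi (weight 1/2) → 1/9.
Ifeoma is living and takes 1/9.
Uzoma is living and takes 2/9.
Segun is living and takes 2/9.
Chidinma predeceased; the 1/9 allotted to Chidinma's branch passes to Chidinma's issue by representation.
The 1/9 is divided into 2 equal shares of 1/18 among Jide, Chukwudi.
Jide is living and takes 1/18.
Chukwudi is living and takes 1/18.
Temitope predeceased; the 2/9 allotted to Temitope's branch passes to Temitope's issue by representation.
The 2/9 is divided into 2 equal shares of 1/9 among Gbenga, Yetunde.
Gbenga predeceased; the 1/9 allotted to Gbenga's branch passes to Gbenga's issue by representation.
The 1/9 is divided into 4 equal shares of 1/36 among Morounke, Dayo, Bankole, Folake.
Morounke is living and takes 1/36.
Dayo is living and takes 1/36.
Bankole is living and takes 1/36.
Folake is living and takes 1/36.
Yetunde is living and takes 1/9.
Ngozi is living and takes 1/9.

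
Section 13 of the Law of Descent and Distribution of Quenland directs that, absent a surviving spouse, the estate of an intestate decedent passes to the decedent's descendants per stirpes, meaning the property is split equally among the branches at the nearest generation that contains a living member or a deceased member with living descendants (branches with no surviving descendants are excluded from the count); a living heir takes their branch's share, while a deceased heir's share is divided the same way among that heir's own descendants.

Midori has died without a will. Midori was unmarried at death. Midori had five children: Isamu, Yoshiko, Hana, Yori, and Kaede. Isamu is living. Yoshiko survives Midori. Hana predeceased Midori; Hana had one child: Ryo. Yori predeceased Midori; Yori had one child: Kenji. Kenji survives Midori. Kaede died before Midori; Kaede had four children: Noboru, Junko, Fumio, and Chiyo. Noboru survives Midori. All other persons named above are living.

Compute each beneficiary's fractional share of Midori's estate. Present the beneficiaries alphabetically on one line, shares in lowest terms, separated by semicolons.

Chiyo 1/20; Fumio 1/20; Isamu 1/5; Junko 1/20; Kenji 1/5; Noboru 1/20; Ryo 1/5; Yoshiko 1/5

There is no surviving spouse, so the entire estate passes to Midori's descendants per stirpes.
The estate is divided into 5 equal shares of 1/5 among Isamu, Yoshiko, Hana, Yori, Kaede.
Isamu is living and takes 1/5.
Yoshiko is living and takes 1/5.
Hana predeceased; the 1/5 allotted to Hana's branch passes to Hana's issue by representation.
Ryo is the sole taker at this level and receives the full 1/5.
Yori predeceased; the 1/5 allotted to Yori's branch passes to Yori's issue by representation.
Kenji is the sole taker at this level and receives the full 1/5.
Kaede predeceased; the 1/5 allotted to Kaede's branch passes to Kaede's issue by representation.
The 1/5 is divided into 4 equal shares of 1/20 among Noboru, Junko, Fumio, Chiyo.
Noboru is living and takes 1/20.
Junko is living and takes 1/20.
Fumio is living and takes 1/20.
Chiyo is living and takes 1/20.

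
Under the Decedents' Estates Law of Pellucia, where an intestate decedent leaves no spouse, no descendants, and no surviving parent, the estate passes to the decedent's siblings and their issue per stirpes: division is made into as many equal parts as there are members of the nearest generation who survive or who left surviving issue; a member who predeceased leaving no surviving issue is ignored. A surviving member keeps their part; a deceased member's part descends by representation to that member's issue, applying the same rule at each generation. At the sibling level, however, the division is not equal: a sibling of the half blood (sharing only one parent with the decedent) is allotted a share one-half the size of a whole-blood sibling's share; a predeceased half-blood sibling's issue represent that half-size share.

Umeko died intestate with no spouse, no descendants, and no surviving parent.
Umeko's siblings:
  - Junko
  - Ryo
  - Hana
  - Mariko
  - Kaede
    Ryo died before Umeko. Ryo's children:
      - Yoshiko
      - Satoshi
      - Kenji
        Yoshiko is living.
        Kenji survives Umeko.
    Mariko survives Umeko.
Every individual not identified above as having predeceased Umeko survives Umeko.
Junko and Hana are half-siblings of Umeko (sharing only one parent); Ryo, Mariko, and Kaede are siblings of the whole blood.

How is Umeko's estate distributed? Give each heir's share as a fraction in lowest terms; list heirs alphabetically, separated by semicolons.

Hana 1/8; Junko 1/8; Kaede 1/4; Kenji 1/12; Mariko 1/4; Satoshi 1/12; Yoshiko 1/12

No spouse, descendants, or parent survives, so the estate passes to Umeko's siblings per stirpes.
Half-blood siblings count for one-half the weight of whole-blood siblings at the initial division.
Dividing 1 in proportion to weights (total weight 4): Junko (weight 1/2) → 1/8; Ryo (weight 1) → 1/4; Hana (weight 1/2) → 1/8; Mariko (weight 1) → 1/4; Kaede (weight 1) → 1/4.
Junko is living and takes 1/8.
Ryo predeceased; the 1/4 allotted to Ryo's branch passes to Ryo's issue by representation.
The 1/4 is divided into 3 equal shares of 1/12 among Yoshiko, Satoshi, Kenji.
Yoshiko is living and takes 1/12.
Satoshi is living and takes 1/12.
Kenji is living and takes 1/12.
Hana is living and takes 1/8.
Mariko is living and takes 1/4.
Kaede is living and takes 1/4.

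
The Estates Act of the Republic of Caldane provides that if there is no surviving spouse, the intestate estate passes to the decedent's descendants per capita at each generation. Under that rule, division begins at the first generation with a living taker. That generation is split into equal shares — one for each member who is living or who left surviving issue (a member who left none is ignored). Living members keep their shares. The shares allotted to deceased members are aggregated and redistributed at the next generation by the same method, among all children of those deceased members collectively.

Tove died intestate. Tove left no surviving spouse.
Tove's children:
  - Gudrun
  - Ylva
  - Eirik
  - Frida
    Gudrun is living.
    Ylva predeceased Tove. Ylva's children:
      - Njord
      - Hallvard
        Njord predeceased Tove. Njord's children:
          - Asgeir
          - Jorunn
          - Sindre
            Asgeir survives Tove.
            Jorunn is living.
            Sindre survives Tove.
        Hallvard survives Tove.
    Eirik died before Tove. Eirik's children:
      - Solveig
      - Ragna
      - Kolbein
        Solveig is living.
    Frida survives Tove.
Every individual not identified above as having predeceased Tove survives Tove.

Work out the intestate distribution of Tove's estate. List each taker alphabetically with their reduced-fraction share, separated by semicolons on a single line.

Asgeir 1/30; Frida 1/4; Gudrun 1/4; Hallvard 1/10; Jorunn 1/30; Kolbein 1/10; Ragna 1/10; Sindre 1/30; Solveig 1/10

There is no surviving spouse, so the entire estate passes to Tove's descendants per capita at each generation.
At generation 1 (Gudrun, Ylva, Eirik, Frida) there are 4 shares of (1)/4 = 1/4 each.
Living: Gudrun and Frida — each takes 1/4.
Deceased: Ylva and Eirik. Their combined 1/2 is pooled and carried to generation 2.
At generation 2 (Njord, Hallvard, Solveig, Ragna, Kolbein) there are 5 shares of (1/2)/5 = 1/10 each.
Living: Hallvard, Solveig, Ragna, and Kolbein — each takes 1/10.
Deceased: Njord. That 1/10 share is carried to generation 3.
At generation 3 (Asgeir, Jorunn, Sindre) there are 3 shares of (1/10)/3 = 1/30 each.
Living: Asgeir, Jorunn, and Sindre — each takes 1/30.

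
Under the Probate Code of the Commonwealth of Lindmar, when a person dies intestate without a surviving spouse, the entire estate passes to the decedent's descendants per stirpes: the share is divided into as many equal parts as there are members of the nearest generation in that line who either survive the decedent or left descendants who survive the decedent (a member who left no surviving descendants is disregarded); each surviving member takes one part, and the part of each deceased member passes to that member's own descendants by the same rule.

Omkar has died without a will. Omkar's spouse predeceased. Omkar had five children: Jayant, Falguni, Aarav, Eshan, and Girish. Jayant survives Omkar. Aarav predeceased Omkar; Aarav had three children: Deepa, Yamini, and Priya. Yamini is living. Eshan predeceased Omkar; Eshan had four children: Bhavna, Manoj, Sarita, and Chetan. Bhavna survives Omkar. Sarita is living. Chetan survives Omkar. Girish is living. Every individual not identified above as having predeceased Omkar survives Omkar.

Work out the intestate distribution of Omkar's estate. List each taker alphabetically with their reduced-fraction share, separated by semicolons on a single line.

Bhavna 1/20; Chetan 1/20; Deepa 1/15; Falguni 1/5; Girish 1/5; Jayant 1/5; Manoj 1/20; Priya 1/15; Sarita 1/20; Yamini 1/15

There is no surviving spouse, so the entire estate passes to Omkar's descendants per stirpes.
The estate is divided into 5 equal shares of 1/5 among Jayant, Falguni, Aarav, Eshan, Girish.
Jayant is living and takes 1/5.
Falguni is living and takes 1/5.
Aarav predeceased; the 1/5 allotted to Aarav's branch passes to Aarav's issue by representation.
The 1/5 is divided into 3 equal shares of 1/15 among Deepa, Yamini, Priya.
Deepa is living and takes 1/15.
Yamini is living and takes 1/15.
Priya is living and takes 1/15.
Eshan predeceased; the 1/5 allotted to Eshan's branch passes to Eshan's issue by representation.
The 1/5 is divided into 4 equal shares of 1/20 among Bhavna, Manoj, Sarita, Chetan.
Bhavna is living and takes 1/20.
Manoj is living and takes 1/20.
Sarita is living and takes 1/20.
Chetan is living and takes 1/20.
Girish is living and takes 1/5.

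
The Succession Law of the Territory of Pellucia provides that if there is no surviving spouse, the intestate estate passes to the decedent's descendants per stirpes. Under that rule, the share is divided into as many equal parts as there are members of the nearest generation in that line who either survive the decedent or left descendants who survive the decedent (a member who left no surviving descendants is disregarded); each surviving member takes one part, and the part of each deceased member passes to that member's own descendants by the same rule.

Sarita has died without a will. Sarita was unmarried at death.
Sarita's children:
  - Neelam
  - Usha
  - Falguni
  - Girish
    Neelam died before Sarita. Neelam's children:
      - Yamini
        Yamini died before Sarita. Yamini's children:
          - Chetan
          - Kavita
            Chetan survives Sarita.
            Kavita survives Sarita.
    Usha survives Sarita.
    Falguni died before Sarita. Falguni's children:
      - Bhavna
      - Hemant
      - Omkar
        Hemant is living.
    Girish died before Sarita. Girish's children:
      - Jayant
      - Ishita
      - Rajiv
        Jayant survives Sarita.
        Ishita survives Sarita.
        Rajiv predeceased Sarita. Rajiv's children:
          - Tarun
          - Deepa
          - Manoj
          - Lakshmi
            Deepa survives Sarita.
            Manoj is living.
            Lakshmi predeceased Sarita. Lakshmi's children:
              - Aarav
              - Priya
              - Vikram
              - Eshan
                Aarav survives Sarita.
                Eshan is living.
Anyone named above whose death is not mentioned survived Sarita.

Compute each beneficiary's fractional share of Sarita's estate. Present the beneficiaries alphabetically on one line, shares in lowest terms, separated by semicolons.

Aarav 1/192; Bhavna 1/12; Chetan 1/8; Deepa 1/48; Eshan 1/192; Hemant 1/12; Ishita 1/12; Jayant 1/12; Kavita 1/8; Manoj 1/48; Omkar 1/12; Priya 1/192; Tarun 1/48; Usha 1/4; Vikram 1/192

There is no surviving spouse, so the entire estate passes to Sarita's descendants per stirpes.
The estate is divided into 4 equal shares of 1/4 among Neelam, Usha, Falguni, Girish.
Neelam predeceased; the 1/4 allotted to Neelam's branch passes to Neelam's issue by representation.
Yamini's line is the sole branch at this level, so the full 1/4 passes to Yamini's issue by representation.
The 1/4 is divided into 2 equal shares of 1/8 among Chetan, Kavita.
Chetan is living and takes 1/8.
Kavita is living and takes 1/8.
Usha is living and takes 1/4.
Falguni predeceased; the 1/4 allotted to Falguni's branch passes to Falguni's issue by representation.
The 1/4 is divided into 3 equal shares of 1/12 among Bhavna, Hemant, Omkar.
Bhavna is living and takes 1/12.
Hemant is living and takes 1/12.
Omkar is living and takes 1/12.
Girish predeceased; the 1/4 allotted to Girish's branch passes to Girish's issue by representation.
The 1/4 is divided into 3 equal shares of 1/12 among Jayant, Ishita, Rajiv.
Jayant is living and takes 1/12.
Ishita is living and takes 1/12.
Rajiv predeceased; the 1/12 allotted to Rajiv's branch passes to Rajiv's issue by representation.
The 1/12 is divided into 4 equal shares of 1/48 among Tarun, Deepa, Manoj, Lakshmi.
Tarun is living and takes 1/48.
Deepa is living and takes 1/48.
Manoj is living and takes 1/48.
Lakshmi predeceased; the 1/48 allotted to Lakshmi's branch passes to Lakshmi's issue by representation.
The 1/48 is divided into 4 equal shares of 1/192 among Aarav, Priya, Vikram, Eshan.
Aarav is living and takes 1/192.
Priya is living and takes 1/192.
Vikram is living and takes 1/192.
Eshan is living and takes 1/192.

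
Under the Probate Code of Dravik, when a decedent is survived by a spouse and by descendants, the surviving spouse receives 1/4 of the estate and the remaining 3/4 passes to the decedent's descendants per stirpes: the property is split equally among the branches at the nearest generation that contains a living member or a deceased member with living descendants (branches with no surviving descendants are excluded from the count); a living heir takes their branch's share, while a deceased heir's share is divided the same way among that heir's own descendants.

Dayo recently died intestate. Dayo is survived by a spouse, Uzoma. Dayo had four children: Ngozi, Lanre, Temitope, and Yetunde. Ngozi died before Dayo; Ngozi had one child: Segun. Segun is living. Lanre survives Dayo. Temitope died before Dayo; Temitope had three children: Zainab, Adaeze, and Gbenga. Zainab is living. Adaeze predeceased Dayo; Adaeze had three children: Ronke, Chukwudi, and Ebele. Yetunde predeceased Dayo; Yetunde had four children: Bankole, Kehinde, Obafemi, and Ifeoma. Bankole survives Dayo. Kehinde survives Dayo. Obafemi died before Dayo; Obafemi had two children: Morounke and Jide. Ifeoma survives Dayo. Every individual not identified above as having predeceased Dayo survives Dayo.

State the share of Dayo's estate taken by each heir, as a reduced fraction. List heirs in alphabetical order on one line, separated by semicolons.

Uzoma, as surviving spouse, takes 1/4.
The remaining 3/4 passes to Dayo's descendants per stirpes.
The 3/4 is divided into 4 equal shares of 3/16 among Ngozi, Lanre, Temitope, Yetunde.
Ngozi predeceased; the 3/16 allotted to Ngozi's branch passes to Ngozi's issue by representation.
Segun is the sole taker at this level and receives the full 3/16.
Lanre is living and takes 3/16.
Temitope predeceased; the 3/16 allotted to Temitope's branch passes to Temitope's issue by representation.
The 3/16 is divided into 3 equal shares of 1/16 among Zainab, Adaeze, Gbenga.
Zainab is living and takes 1/16.
Adaeze predeceased; the 1/16 allotted to Adaeze's branch passes to Adaeze's issue by representation.
The 1/16 is divided into 3 equal shares of 1/48 among Ronke, Chukwudi, Ebele.
Ronke is living and takes 1/48.
Chukwudi is living and takes 1/48.
Ebele is living and takes 1/48.
Gbenga is living and takes 1/16.
Yetunde predeceased; the 3/16 allotted to Yetunde's branch passes to Yetunde's issue by representation.
The 3/16 is divided into 4 equal shares of 3/64 among Bankole, Kehinde, Obafemi, Ifeoma.
Bankole is living and takes 3/64.
Kehinde is living and takes 3/64.
Obafemi predeceased; the 3/64 allotted to Obafemi's branch passes to Obafemi's issue by representation.
The 3/64 is divided into 2 equal shares of 3/128 among Morounke, Jide.
Morounke is living and takes 3/128.
Jide is living and takes 3/128.
Ifeoma is living and takes 3/64.

Bankole 3/64; Chukwudi 1/48; Ebele 1/48; Gbenga 1/16; Ifeoma 3/64; Jide 3/128; Kehinde 3/64; Lanre 3/16; Morounke 3/128; Ronke 1/48; Segun 3/16; Uzoma 1/4; Zainab 1/16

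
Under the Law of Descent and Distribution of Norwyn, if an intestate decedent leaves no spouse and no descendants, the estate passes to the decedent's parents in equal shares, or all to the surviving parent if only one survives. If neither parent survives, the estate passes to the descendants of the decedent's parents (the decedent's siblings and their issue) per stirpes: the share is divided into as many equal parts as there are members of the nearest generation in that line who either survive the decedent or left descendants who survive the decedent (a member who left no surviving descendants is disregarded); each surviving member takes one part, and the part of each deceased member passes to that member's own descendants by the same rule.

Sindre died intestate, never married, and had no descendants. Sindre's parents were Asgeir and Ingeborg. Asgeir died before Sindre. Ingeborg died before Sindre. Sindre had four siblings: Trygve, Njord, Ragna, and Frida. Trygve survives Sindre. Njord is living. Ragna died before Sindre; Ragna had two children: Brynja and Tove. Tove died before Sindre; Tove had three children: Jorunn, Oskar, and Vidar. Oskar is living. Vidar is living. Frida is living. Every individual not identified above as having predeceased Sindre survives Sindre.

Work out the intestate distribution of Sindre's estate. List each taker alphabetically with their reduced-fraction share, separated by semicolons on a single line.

Brynja 1/8; Frida 1/4; Jorunn 1/24; Njord 1/4; Oskar 1/24; Trygve 1/4; Vidar 1/24

Neither parent survives and there are no descendants, so the estate passes to Sindre's siblings and their issue per stirpes.
The estate is divided into 4 equal shares of 1/4 among Trygve, Njord, Ragna, Frida.
Trygve is living and takes 1/4.
Njord is living and takes 1/4.
Ragna predeceased; the 1/4 allotted to Ragna's branch passes to Ragna's issue by representation.
The 1/4 is divided into 2 equal shares of 1/8 among Brynja, Tove.
Brynja is living and takes 1/8.
Tove predeceased; the 1/8 allotted to Tove's branch passes to Tove's issue by representation.
The 1/8 is divided into 3 equal shares of 1/24 among Jorunn, Oskar, Vidar.
Jorunn is living and takes 1/24.
Oskar is living and takes 1/24.
Vidar is living and takes 1/24.
Frida is living and takes 1/4.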